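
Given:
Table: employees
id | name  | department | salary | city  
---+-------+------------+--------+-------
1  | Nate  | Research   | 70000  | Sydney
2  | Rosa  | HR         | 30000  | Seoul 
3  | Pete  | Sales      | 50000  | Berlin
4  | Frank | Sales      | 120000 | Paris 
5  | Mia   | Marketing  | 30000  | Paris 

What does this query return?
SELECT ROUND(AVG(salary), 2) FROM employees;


SUM(salary) = 300000
COUNT = 5
ROUND(AVG, 2) = ROUND(300000 / 5, 2) = 60000.0

60000.0


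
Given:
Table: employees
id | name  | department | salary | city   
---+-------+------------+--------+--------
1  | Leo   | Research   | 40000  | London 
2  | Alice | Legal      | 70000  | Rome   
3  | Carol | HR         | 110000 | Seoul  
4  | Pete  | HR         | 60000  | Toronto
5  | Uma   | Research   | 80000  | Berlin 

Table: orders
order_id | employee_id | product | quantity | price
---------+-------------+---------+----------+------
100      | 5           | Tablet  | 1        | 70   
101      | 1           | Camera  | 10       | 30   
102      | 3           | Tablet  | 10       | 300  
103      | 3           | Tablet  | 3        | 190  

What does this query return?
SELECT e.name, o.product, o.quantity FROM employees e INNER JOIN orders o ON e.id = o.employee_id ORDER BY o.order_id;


Joining employees.id = orders.employee_id:
  employee Uma (id=5) -> order Tablet
  employee Leo (id=1) -> order Camera
  employee Carol (id=3) -> order Tablet
  employee Carol (id=3) -> order Tablet


4 rows:
Uma, Tablet, 1
Leo, Camera, 10
Carol, Tablet, 10
Carol, Tablet, 3


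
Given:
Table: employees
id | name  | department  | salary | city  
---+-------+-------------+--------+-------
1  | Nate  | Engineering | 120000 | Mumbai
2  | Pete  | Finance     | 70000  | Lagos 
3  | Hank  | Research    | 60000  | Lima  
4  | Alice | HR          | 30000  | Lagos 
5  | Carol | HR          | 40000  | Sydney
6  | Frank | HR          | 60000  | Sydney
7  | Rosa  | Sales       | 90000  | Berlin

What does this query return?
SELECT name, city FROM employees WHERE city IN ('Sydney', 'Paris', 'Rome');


Filtering: city IN ('Sydney', 'Paris', 'Rome')
Matching: 2 rows

2 rows:
Carol, Sydney
Frank, Sydney


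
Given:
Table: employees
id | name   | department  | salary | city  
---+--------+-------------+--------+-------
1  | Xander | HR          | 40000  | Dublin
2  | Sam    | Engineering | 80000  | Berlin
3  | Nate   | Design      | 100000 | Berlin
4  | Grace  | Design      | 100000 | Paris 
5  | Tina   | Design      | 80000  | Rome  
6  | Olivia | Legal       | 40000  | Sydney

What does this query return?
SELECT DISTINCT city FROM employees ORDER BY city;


All 'city' values (row order): Dublin, Berlin, Berlin, Paris, Rome, Sydney
Removing duplicates leaves 5 unique value(s).

5 values:
Berlin
Dublin
Paris
Rome
Sydney


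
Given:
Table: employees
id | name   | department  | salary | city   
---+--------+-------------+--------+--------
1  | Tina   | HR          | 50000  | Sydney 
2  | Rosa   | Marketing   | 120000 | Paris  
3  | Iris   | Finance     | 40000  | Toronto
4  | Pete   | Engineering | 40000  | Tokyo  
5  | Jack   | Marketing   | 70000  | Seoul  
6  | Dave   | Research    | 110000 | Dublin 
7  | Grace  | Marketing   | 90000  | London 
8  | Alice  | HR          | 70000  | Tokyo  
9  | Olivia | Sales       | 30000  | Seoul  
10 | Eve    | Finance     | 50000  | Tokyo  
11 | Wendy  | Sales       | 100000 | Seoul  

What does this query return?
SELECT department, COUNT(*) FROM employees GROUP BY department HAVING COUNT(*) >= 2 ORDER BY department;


Groups with count >= 2:
  Finance: 2 -> PASS
  HR: 2 -> PASS
  Marketing: 3 -> PASS
  Sales: 2 -> PASS
  Engineering: 1 -> filtered out
  Research: 1 -> filtered out


4 groups:
Finance, 2
HR, 2
Marketing, 3
Sales, 2


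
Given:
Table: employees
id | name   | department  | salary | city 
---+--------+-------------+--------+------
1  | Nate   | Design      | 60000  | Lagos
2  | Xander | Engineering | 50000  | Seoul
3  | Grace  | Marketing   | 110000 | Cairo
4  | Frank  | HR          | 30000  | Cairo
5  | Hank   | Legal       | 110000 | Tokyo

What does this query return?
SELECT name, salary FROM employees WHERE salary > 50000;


Filtering: salary > 50000
Matching: 3 rows

3 rows:
Nate, 60000
Grace, 110000
Hank, 110000


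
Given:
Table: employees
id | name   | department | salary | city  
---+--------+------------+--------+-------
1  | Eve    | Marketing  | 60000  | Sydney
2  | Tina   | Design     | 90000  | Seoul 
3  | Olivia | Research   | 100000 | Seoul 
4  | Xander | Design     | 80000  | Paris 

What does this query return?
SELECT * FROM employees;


SELECT * returns all 4 rows with all columns

4 rows:
1, Eve, Marketing, 60000, Sydney
2, Tina, Design, 90000, Seoul
3, Olivia, Research, 100000, Seoul
4, Xander, Design, 80000, Paris


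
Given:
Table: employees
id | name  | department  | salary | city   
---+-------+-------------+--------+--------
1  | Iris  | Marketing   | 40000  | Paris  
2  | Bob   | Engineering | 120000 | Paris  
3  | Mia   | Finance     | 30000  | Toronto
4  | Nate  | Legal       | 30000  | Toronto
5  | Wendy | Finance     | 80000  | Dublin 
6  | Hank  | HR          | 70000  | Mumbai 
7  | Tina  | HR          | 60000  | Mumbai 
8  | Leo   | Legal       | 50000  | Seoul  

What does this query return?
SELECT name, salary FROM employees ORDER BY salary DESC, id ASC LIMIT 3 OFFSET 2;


Sort by salary DESC (id ASC tiebreak), then skip 2 and take 3
Rows 3 through 5

3 rows:
Hank, 70000
Tina, 60000
Leo, 50000


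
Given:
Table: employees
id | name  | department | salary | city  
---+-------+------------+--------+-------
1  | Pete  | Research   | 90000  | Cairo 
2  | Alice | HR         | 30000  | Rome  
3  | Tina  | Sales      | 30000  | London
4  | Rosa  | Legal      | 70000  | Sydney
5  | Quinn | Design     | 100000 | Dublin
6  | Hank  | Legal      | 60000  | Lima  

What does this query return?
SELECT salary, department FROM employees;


Projecting columns: salary, department

6 rows:
90000, Research
30000, HR
30000, Sales
70000, Legal
100000, Design
60000, Legal


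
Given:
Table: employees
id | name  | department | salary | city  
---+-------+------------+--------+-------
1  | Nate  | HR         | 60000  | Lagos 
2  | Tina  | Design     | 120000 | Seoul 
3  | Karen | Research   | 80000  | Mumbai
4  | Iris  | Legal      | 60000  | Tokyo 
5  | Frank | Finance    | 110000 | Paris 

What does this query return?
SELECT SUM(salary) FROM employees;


SUM(salary) = 60000 + 120000 + 80000 + 60000 + 110000 = 430000

430000


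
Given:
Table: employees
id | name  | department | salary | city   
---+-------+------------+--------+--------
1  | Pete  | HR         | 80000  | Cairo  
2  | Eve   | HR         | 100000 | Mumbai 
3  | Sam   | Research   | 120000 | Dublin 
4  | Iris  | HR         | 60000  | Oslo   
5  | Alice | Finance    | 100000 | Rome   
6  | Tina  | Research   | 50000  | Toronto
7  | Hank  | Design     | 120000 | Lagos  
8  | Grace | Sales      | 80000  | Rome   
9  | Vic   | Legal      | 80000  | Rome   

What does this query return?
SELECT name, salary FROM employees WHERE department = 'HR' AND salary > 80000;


Filtering: department = 'HR' AND salary > 80000
Matching: 1 rows

1 rows:
Eve, 100000


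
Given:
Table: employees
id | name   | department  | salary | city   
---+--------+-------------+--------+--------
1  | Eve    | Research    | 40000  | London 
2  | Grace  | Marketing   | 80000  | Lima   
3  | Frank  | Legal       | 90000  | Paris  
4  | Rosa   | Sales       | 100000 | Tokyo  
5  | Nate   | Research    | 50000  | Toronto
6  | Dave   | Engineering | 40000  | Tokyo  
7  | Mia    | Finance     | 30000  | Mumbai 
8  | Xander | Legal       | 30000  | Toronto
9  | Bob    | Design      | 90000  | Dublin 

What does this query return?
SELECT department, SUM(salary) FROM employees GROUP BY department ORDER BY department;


Summing salary within each department:
  Design: 90000 = 90000
  Engineering: 40000 = 40000
  Finance: 30000 = 30000
  Legal: 90000 + 30000 = 120000
  Marketing: 80000 = 80000
  Research: 40000 + 50000 = 90000
  Sales: 100000 = 100000


7 groups:
Design, 90000
Engineering, 40000
Finance, 30000
Legal, 120000
Marketing, 80000
Research, 90000
Sales, 100000


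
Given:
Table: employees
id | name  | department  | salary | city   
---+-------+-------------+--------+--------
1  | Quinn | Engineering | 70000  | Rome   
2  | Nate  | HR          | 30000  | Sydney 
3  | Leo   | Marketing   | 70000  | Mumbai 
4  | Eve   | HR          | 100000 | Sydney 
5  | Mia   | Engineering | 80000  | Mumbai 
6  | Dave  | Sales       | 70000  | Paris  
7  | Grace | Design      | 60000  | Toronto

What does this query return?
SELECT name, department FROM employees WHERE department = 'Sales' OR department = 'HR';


Filtering: department = 'Sales' OR 'HR'
Matching: 3 rows

3 rows:
Nate, HR
Eve, HR
Dave, Sales


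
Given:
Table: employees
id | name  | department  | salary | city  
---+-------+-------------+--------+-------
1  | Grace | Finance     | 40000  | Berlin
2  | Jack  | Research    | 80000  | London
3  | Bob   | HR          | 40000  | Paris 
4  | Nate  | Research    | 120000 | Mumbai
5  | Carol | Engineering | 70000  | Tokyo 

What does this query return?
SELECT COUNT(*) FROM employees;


COUNT(*) counts all rows

5


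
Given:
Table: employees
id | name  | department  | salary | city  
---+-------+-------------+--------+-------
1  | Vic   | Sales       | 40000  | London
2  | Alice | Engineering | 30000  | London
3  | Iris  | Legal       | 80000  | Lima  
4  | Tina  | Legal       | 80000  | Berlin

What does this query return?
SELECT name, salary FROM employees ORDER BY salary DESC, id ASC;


Sorting by salary DESC, then id ASC for ties

4 rows:
Iris, 80000
Tina, 80000
Vic, 40000
Alice, 30000


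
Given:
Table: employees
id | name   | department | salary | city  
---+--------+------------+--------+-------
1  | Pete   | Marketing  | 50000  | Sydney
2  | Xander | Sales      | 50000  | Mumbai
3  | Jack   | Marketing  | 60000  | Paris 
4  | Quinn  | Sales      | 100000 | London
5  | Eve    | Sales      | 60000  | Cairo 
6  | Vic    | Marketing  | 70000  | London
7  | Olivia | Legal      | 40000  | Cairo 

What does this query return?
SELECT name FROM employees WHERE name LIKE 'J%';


LIKE 'J%' matches names starting with 'J'
Matching: 1

1 rows:
Jack


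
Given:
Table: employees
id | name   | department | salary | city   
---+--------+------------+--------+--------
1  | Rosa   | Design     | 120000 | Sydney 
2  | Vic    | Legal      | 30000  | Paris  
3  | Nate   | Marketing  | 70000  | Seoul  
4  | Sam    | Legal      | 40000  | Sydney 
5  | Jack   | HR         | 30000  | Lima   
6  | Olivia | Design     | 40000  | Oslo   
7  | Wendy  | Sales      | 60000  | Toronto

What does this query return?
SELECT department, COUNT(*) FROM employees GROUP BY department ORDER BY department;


Assigning each row to its department group:
  Rosa -> Design
  Vic -> Legal
  Nate -> Marketing
  Sam -> Legal
  Jack -> HR
  Olivia -> Design
  Wendy -> Sales


5 groups:
Design, 2
HR, 1
Legal, 2
Marketing, 1
Sales, 1


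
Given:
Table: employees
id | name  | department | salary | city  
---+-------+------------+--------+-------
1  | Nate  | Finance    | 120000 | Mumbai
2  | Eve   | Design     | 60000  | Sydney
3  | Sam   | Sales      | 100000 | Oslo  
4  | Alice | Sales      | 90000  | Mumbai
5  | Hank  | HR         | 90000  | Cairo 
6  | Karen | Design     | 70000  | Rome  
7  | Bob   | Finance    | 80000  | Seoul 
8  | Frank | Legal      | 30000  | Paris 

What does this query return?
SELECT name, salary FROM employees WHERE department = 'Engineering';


Filtering: department = 'Engineering'
Matching rows: 0

Empty result set (0 rows)


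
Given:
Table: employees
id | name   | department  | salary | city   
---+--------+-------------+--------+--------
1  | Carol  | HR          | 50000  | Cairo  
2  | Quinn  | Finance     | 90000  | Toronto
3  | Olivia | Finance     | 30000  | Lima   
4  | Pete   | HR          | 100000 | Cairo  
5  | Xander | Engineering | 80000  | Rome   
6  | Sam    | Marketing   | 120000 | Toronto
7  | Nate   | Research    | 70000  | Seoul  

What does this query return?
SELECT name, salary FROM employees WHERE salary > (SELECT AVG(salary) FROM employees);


Subquery: AVG(salary) = 77142.86
Filtering: salary > 77142.86
  Quinn (90000) -> MATCH
  Pete (100000) -> MATCH
  Xander (80000) -> MATCH
  Sam (120000) -> MATCH


4 rows:
Quinn, 90000
Pete, 100000
Xander, 80000
Sam, 120000


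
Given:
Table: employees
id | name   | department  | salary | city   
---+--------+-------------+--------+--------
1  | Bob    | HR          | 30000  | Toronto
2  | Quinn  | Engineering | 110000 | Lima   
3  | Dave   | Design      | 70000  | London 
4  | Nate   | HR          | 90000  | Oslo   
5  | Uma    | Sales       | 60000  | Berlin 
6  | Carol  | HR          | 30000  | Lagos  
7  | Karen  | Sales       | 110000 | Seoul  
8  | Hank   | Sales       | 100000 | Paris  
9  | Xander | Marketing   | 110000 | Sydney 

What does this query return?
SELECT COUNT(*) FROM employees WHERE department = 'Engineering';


Counting rows where department = 'Engineering'
  Quinn -> MATCH


1


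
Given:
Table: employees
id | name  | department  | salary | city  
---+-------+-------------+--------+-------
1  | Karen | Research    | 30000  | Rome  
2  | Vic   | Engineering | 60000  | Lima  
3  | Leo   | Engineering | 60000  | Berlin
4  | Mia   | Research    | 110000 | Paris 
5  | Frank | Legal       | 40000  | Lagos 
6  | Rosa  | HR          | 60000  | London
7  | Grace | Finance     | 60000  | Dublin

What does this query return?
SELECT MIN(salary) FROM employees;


Salaries: 30000, 60000, 60000, 110000, 40000, 60000, 60000
MIN = 30000

30000


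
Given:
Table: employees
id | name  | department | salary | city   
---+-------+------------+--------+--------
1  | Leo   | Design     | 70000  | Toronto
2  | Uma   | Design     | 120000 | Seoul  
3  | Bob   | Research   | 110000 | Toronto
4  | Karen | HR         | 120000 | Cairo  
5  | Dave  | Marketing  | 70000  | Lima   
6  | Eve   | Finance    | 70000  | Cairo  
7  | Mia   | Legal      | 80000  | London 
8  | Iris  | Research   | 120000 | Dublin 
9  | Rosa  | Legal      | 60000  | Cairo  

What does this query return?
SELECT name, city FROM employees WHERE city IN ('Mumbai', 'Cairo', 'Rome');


Filtering: city IN ('Mumbai', 'Cairo', 'Rome')
Matching: 3 rows

3 rows:
Karen, Cairo
Eve, Cairo
Rosa, Cairo


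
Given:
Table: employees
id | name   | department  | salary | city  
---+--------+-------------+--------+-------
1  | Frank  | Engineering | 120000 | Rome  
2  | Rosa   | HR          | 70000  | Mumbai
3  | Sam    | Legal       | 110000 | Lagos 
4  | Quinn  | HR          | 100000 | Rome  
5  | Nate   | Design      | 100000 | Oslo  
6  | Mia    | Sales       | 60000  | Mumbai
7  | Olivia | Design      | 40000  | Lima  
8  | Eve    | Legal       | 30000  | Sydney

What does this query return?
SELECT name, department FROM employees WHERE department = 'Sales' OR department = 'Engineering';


Filtering: department = 'Sales' OR 'Engineering'
Matching: 2 rows

2 rows:
Frank, Engineering
Mia, Sales


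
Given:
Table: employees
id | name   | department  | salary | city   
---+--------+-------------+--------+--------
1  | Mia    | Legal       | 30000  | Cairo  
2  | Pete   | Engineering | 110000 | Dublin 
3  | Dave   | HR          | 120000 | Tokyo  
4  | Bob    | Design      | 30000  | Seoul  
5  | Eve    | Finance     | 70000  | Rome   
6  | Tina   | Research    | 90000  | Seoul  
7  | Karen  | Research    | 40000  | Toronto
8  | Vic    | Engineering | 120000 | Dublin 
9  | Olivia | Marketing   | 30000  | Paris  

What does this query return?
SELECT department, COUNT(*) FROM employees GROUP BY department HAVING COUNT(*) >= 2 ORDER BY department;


Groups with count >= 2:
  Engineering: 2 -> PASS
  Research: 2 -> PASS
  Design: 1 -> filtered out
  Finance: 1 -> filtered out
  HR: 1 -> filtered out
  Legal: 1 -> filtered out
  Marketing: 1 -> filtered out


2 groups:
Engineering, 2
Research, 2


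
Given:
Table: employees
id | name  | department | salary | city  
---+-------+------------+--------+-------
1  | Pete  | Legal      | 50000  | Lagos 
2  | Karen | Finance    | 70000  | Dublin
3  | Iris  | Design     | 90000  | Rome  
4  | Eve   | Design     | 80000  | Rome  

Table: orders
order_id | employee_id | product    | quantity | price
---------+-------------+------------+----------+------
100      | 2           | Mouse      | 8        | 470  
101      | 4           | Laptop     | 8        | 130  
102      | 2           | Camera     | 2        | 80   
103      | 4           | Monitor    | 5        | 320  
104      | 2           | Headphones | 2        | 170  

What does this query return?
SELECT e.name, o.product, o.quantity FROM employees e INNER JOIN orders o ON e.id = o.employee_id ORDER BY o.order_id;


Joining employees.id = orders.employee_id:
  employee Karen (id=2) -> order Mouse
  employee Eve (id=4) -> order Laptop
  employee Karen (id=2) -> order Camera
  employee Eve (id=4) -> order Monitor
  employee Karen (id=2) -> order Headphones


5 rows:
Karen, Mouse, 8
Eve, Laptop, 8
Karen, Camera, 2
Eve, Monitor, 5
Karen, Headphones, 2


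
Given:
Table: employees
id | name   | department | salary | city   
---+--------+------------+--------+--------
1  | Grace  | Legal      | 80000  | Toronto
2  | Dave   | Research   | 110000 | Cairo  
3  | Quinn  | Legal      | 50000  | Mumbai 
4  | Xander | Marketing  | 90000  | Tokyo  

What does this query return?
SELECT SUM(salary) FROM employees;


SUM(salary) = 80000 + 110000 + 50000 + 90000 = 330000

330000


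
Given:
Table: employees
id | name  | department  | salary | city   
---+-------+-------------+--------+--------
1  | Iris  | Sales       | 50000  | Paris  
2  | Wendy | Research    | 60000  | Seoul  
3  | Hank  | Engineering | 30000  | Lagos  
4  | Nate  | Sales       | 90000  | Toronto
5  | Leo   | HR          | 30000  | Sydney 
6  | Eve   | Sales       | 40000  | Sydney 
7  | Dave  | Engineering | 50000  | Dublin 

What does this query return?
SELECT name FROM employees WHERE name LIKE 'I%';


LIKE 'I%' matches names starting with 'I'
Matching: 1

1 rows:
Iris


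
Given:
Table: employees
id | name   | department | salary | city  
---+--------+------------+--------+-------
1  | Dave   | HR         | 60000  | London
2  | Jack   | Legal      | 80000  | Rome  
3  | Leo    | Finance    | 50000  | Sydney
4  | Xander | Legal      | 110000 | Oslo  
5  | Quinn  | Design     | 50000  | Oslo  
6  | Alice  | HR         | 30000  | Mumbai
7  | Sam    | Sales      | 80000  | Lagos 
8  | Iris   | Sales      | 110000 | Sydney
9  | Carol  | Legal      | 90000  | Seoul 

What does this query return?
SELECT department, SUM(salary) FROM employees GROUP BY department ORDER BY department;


Summing salary within each department:
  Design: 50000 = 50000
  Finance: 50000 = 50000
  HR: 60000 + 30000 = 90000
  Legal: 80000 + 110000 + 90000 = 280000
  Sales: 80000 + 110000 = 190000


5 groups:
Design, 50000
Finance, 50000
HR, 90000
Legal, 280000
Sales, 190000


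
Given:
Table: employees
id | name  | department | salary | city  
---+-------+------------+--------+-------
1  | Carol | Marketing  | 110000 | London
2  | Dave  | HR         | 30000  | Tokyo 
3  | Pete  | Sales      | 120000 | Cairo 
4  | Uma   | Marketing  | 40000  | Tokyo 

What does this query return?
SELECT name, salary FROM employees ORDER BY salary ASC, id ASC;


Sorting by salary ASC, then id ASC for ties

4 rows:
Dave, 30000
Uma, 40000
Carol, 110000
Pete, 120000


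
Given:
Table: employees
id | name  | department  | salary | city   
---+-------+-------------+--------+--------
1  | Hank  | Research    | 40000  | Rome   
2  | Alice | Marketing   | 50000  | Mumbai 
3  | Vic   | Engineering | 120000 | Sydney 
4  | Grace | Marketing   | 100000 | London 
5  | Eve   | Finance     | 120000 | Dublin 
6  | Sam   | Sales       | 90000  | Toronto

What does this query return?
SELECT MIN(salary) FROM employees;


Salaries: 40000, 50000, 120000, 100000, 120000, 90000
MIN = 40000

40000


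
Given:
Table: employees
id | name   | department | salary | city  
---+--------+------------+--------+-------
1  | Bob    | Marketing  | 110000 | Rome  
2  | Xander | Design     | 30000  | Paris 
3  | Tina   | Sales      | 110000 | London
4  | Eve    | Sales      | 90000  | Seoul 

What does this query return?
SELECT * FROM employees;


SELECT * returns all 4 rows with all columns

4 rows:
1, Bob, Marketing, 110000, Rome
2, Xander, Design, 30000, Paris
3, Tina, Sales, 110000, London
4, Eve, Sales, 90000, Seoul


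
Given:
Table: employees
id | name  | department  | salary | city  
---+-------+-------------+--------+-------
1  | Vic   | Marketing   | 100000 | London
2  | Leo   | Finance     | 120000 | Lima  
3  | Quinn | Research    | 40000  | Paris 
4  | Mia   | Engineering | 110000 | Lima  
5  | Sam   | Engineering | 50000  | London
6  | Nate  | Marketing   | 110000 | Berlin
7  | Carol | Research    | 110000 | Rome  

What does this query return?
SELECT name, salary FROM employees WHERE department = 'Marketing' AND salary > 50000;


Filtering: department = 'Marketing' AND salary > 50000
Matching: 2 rows

2 rows:
Vic, 100000
Nate, 110000


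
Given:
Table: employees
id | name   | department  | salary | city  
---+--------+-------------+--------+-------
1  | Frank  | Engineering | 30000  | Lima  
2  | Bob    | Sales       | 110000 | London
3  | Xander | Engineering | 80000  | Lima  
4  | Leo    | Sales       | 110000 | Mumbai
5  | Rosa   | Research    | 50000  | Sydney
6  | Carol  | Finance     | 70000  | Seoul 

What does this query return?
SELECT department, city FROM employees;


Projecting columns: department, city

6 rows:
Engineering, Lima
Sales, London
Engineering, Lima
Sales, Mumbai
Research, Sydney
Finance, Seoul


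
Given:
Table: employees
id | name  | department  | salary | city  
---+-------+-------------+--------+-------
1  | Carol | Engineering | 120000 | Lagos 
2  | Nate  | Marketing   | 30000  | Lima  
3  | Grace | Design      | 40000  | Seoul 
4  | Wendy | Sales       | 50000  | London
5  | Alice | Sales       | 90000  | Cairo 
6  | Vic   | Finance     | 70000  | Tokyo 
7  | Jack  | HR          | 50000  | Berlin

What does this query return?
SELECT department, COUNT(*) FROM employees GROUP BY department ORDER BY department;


Assigning each row to its department group:
  Carol -> Engineering
  Nate -> Marketing
  Grace -> Design
  Wendy -> Sales
  Alice -> Sales
  Vic -> Finance
  Jack -> HR


6 groups:
Design, 1
Engineering, 1
Finance, 1
HR, 1
Marketing, 1
Sales, 2


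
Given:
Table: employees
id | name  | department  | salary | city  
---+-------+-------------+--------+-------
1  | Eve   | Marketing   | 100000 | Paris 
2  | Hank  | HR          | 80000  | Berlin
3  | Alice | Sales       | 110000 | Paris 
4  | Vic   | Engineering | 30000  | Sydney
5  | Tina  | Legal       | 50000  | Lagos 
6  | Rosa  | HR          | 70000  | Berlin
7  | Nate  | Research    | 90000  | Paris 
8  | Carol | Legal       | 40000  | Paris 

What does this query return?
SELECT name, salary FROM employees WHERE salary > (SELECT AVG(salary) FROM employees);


Subquery: AVG(salary) = 71250.0
Filtering: salary > 71250.0
  Eve (100000) -> MATCH
  Hank (80000) -> MATCH
  Alice (110000) -> MATCH
  Nate (90000) -> MATCH


4 rows:
Eve, 100000
Hank, 80000
Alice, 110000
Nate, 90000


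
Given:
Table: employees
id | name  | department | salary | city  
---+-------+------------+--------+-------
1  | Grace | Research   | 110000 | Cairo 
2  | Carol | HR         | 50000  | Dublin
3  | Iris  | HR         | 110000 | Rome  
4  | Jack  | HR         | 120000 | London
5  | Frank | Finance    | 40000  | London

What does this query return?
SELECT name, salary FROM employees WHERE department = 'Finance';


Filtering: department = 'Finance'
Matching rows: 1

1 rows:
Frank, 40000


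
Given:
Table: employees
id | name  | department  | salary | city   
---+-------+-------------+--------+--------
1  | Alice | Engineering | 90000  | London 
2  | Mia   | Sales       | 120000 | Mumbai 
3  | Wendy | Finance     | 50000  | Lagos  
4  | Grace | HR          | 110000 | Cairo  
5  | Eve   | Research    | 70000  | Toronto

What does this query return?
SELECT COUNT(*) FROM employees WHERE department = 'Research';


Counting rows where department = 'Research'
  Eve -> MATCH


1


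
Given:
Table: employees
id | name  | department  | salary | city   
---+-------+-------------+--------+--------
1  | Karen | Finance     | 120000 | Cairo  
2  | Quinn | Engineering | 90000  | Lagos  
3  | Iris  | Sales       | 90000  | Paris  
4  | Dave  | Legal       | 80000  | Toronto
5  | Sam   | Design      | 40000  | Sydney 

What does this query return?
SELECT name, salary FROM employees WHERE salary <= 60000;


Filtering: salary <= 60000
Matching: 1 rows

1 rows:
Sam, 40000


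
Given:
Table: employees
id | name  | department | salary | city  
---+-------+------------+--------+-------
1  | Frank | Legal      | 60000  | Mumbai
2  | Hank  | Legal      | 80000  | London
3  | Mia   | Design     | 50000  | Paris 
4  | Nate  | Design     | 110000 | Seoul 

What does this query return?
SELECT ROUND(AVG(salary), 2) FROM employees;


SUM(salary) = 300000
COUNT = 4
ROUND(AVG, 2) = ROUND(300000 / 4, 2) = 75000.0

75000.0


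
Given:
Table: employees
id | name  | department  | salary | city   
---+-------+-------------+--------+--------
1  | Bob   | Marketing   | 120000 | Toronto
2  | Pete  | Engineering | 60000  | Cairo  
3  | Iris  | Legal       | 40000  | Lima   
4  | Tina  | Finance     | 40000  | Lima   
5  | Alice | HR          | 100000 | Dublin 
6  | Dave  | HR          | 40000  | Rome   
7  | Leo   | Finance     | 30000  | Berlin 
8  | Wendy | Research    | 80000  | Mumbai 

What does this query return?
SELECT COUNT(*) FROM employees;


COUNT(*) counts all rows

8


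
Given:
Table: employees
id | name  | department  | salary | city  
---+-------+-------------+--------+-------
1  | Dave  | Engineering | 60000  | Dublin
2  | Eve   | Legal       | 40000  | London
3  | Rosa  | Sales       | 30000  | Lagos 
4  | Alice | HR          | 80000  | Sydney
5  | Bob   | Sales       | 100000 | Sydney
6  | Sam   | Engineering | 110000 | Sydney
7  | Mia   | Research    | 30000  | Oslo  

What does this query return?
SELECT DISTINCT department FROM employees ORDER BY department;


All 'department' values (row order): Engineering, Legal, Sales, HR, Sales, Engineering, Research
Removing duplicates leaves 5 unique value(s).

5 values:
Engineering
HR
Legal
Research
Sales


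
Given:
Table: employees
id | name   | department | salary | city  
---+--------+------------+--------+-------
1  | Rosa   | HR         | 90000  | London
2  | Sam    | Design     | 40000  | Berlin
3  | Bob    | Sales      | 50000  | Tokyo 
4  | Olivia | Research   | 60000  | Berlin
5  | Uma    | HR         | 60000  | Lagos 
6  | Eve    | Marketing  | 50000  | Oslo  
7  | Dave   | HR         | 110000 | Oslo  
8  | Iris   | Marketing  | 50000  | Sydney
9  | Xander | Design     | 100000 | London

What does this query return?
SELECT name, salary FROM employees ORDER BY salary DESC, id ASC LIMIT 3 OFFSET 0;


Sort by salary DESC (id ASC tiebreak), then skip 0 and take 3
Rows 1 through 3

3 rows:
Dave, 110000
Xander, 100000
Rosa, 90000


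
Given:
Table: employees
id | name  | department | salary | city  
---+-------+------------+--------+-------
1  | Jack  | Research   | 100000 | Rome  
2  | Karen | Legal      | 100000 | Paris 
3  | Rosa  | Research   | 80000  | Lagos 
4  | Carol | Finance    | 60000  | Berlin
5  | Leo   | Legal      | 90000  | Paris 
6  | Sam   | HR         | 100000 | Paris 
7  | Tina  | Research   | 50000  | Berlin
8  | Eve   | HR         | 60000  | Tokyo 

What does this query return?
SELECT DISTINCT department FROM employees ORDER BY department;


All 'department' values (row order): Research, Legal, Research, Finance, Legal, HR, Research, HR
Removing duplicates leaves 4 unique value(s).

4 values:
Finance
HR
Legal
Research


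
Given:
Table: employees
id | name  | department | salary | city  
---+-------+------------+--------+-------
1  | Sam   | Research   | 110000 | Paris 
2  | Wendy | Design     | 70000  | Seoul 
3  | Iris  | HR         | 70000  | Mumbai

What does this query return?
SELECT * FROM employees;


SELECT * returns all 3 rows with all columns

3 rows:
1, Sam, Research, 110000, Paris
2, Wendy, Design, 70000, Seoul
3, Iris, HR, 70000, Mumbai


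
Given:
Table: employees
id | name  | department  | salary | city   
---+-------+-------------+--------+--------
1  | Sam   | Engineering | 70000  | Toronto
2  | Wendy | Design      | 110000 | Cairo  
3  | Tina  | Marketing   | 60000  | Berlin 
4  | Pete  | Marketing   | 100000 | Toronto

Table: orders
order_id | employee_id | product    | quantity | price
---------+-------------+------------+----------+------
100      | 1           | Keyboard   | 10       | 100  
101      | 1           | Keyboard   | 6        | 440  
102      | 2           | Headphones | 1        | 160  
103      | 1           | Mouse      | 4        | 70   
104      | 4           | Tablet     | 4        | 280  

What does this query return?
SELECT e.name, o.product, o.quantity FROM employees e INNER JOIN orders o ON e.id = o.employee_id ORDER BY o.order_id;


Joining employees.id = orders.employee_id:
  employee Sam (id=1) -> order Keyboard
  employee Sam (id=1) -> order Keyboard
  employee Wendy (id=2) -> order Headphones
  employee Sam (id=1) -> order Mouse
  employee Pete (id=4) -> order Tablet


5 rows:
Sam, Keyboard, 10
Sam, Keyboard, 6
Wendy, Headphones, 1
Sam, Mouse, 4
Pete, Tablet, 4


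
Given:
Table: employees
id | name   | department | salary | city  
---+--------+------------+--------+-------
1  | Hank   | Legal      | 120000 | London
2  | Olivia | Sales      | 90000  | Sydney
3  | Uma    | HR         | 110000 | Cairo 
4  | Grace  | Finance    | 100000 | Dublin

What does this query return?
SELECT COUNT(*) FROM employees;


COUNT(*) counts all rows

4


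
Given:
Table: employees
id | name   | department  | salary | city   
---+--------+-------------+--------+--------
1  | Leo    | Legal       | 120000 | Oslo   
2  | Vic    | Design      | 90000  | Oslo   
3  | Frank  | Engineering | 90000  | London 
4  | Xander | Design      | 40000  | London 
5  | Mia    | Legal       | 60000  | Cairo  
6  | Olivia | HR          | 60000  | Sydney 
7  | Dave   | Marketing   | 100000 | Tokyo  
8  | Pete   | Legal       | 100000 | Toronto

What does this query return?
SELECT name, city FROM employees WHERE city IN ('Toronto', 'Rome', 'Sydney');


Filtering: city IN ('Toronto', 'Rome', 'Sydney')
Matching: 2 rows

2 rows:
Olivia, Sydney
Pete, Toronto


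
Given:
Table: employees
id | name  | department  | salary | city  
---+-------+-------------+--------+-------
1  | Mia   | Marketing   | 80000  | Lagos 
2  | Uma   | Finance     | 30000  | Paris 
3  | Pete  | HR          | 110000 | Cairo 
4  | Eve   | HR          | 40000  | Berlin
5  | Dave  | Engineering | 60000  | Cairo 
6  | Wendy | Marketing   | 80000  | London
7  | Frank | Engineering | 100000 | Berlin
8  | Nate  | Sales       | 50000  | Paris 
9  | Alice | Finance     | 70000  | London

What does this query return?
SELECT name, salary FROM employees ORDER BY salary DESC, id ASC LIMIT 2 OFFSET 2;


Sort by salary DESC (id ASC tiebreak), then skip 2 and take 2
Rows 3 through 4

2 rows:
Mia, 80000
Wendy, 80000


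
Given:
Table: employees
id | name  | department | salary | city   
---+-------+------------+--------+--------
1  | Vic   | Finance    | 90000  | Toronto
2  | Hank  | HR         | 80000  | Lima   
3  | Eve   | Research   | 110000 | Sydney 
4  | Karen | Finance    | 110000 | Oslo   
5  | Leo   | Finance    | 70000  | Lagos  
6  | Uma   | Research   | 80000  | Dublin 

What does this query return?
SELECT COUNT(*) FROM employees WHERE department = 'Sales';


Counting rows where department = 'Sales'


0


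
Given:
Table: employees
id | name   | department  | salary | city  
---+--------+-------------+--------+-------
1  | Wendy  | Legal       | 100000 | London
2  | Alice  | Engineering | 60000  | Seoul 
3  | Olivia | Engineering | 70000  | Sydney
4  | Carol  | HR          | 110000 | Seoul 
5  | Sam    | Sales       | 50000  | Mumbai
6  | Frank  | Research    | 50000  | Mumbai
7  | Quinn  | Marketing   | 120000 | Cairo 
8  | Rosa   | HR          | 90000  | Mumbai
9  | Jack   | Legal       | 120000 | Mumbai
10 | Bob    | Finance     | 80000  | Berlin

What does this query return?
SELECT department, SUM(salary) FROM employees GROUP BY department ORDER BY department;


Summing salary within each department:
  Engineering: 60000 + 70000 = 130000
  Finance: 80000 = 80000
  HR: 110000 + 90000 = 200000
  Legal: 100000 + 120000 = 220000
  Marketing: 120000 = 120000
  Research: 50000 = 50000
  Sales: 50000 = 50000


7 groups:
Engineering, 130000
Finance, 80000
HR, 200000
Legal, 220000
Marketing, 120000
Research, 50000
Sales, 50000


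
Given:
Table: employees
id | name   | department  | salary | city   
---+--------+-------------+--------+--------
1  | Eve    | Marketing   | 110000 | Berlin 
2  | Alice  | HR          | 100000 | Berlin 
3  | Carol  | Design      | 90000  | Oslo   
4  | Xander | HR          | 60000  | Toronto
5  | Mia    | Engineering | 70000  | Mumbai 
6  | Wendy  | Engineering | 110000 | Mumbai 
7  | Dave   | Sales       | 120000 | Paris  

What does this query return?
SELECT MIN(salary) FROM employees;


Salaries: 110000, 100000, 90000, 60000, 70000, 110000, 120000
MIN = 60000

60000


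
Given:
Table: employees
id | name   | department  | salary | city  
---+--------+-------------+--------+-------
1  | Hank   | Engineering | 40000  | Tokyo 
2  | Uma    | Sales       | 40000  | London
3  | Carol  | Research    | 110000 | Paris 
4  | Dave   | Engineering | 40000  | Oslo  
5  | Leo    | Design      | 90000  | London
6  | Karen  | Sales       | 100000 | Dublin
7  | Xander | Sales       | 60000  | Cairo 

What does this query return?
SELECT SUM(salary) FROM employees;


SUM(salary) = 40000 + 40000 + 110000 + 40000 + 90000 + 100000 + 60000 = 480000

480000


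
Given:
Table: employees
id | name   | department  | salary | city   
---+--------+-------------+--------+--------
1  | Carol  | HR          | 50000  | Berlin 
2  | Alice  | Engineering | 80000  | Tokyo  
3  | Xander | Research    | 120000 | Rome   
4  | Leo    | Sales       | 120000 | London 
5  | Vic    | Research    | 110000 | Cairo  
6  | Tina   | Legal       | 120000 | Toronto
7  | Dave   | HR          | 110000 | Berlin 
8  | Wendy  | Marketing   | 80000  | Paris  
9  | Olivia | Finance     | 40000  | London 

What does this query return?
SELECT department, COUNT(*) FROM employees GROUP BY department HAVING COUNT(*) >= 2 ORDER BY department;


Groups with count >= 2:
  HR: 2 -> PASS
  Research: 2 -> PASS
  Engineering: 1 -> filtered out
  Finance: 1 -> filtered out
  Legal: 1 -> filtered out
  Marketing: 1 -> filtered out
  Sales: 1 -> filtered out


2 groups:
HR, 2
Research, 2


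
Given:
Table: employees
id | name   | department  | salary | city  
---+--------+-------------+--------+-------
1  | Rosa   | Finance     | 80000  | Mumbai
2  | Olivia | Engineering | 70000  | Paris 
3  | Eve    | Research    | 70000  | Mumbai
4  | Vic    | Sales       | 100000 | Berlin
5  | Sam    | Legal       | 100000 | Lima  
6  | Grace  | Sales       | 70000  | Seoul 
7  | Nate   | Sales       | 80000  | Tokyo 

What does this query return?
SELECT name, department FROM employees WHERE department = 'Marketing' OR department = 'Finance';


Filtering: department = 'Marketing' OR 'Finance'
Matching: 1 rows

1 rows:
Rosa, Finance


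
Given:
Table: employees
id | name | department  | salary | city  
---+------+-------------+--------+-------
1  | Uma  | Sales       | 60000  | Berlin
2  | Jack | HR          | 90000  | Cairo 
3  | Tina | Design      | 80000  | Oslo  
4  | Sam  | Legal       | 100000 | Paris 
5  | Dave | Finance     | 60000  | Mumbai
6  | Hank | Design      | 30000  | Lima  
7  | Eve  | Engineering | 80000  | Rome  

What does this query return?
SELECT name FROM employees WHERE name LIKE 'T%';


LIKE 'T%' matches names starting with 'T'
Matching: 1

1 rows:
Tina


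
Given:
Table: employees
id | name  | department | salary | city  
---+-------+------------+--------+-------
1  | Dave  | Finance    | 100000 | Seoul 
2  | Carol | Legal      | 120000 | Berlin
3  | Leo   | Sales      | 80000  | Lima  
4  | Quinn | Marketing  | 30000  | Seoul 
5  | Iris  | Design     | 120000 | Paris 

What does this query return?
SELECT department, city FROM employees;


Projecting columns: department, city

5 rows:
Finance, Seoul
Legal, Berlin
Sales, Lima
Marketing, Seoul
Design, Paris


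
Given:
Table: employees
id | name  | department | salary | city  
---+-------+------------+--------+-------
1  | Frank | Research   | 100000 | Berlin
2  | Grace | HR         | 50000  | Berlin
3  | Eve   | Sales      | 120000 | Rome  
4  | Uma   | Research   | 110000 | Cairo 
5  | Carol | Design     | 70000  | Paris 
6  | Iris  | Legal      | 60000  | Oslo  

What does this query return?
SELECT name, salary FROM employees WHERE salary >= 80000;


Filtering: salary >= 80000
Matching: 3 rows

3 rows:
Frank, 100000
Eve, 120000
Uma, 110000


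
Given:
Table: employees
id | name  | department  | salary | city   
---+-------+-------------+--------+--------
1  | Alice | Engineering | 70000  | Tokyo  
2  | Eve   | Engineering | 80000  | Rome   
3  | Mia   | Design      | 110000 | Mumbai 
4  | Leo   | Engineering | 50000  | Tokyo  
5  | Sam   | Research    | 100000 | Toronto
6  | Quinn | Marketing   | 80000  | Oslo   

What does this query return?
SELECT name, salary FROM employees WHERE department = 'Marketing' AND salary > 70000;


Filtering: department = 'Marketing' AND salary > 70000
Matching: 1 rows

1 rows:
Quinn, 80000


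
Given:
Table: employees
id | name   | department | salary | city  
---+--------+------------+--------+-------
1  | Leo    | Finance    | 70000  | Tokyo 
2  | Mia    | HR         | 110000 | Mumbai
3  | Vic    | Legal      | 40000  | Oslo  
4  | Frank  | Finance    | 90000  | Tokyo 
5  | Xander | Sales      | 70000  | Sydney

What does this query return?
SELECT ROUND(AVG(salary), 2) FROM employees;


SUM(salary) = 380000
COUNT = 5
ROUND(AVG, 2) = ROUND(380000 / 5, 2) = 76000.0

76000.0


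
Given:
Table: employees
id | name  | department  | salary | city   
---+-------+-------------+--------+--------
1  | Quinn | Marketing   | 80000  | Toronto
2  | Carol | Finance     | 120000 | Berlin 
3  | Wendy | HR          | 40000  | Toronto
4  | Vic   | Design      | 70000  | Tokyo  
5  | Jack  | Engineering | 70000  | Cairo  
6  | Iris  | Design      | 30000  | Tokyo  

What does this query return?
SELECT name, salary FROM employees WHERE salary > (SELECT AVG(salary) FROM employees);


Subquery: AVG(salary) = 68333.33
Filtering: salary > 68333.33
  Quinn (80000) -> MATCH
  Carol (120000) -> MATCH
  Vic (70000) -> MATCH
  Jack (70000) -> MATCH


4 rows:
Quinn, 80000
Carol, 120000
Vic, 70000
Jack, 70000


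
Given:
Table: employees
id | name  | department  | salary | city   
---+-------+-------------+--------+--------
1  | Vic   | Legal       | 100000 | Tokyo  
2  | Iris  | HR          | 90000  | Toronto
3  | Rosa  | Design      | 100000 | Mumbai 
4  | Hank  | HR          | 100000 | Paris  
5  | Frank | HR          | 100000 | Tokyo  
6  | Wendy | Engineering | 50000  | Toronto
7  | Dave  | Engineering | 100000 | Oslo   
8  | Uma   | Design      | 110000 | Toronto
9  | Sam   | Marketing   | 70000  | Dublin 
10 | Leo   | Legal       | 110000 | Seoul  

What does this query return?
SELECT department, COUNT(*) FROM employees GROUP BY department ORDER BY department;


Assigning each row to its department group:
  Vic -> Legal
  Iris -> HR
  Rosa -> Design
  Hank -> HR
  Frank -> HR
  Wendy -> Engineering
  Dave -> Engineering
  Uma -> Design
  Sam -> Marketing
  Leo -> Legal


5 groups:
Design, 2
Engineering, 2
HR, 3
Legal, 2
Marketing, 1
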